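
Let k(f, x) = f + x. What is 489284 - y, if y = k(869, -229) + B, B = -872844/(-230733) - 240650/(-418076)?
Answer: 7856016671201893/16077321618 ≈ 4.8864e+5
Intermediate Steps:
B = 70073504099/16077321618 (B = -872844*(-1/230733) - 240650*(-1/418076) = 290948/76911 + 120325/209038 = 70073504099/16077321618 ≈ 4.3585)
y = 10359559339619/16077321618 (y = (869 - 229) + 70073504099/16077321618 = 640 + 70073504099/16077321618 = 10359559339619/16077321618 ≈ 644.36)
489284 - y = 489284 - 1*10359559339619/16077321618 = 489284 - 10359559339619/16077321618 = 7856016671201893/16077321618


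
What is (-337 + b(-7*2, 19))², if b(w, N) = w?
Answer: 123201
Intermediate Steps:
(-337 + b(-7*2, 19))² = (-337 - 7*2)² = (-337 - 14)² = (-351)² = 123201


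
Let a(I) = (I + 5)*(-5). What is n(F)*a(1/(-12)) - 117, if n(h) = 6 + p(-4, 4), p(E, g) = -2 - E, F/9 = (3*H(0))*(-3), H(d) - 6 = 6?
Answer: -941/3 ≈ -313.67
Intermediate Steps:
H(d) = 12 (H(d) = 6 + 6 = 12)
F = -972 (F = 9*((3*12)*(-3)) = 9*(36*(-3)) = 9*(-108) = -972)
a(I) = -25 - 5*I (a(I) = (5 + I)*(-5) = -25 - 5*I)
n(h) = 8 (n(h) = 6 + (-2 - 1*(-4)) = 6 + (-2 + 4) = 6 + 2 = 8)
n(F)*a(1/(-12)) - 117 = 8*(-25 - 5/(-12)) - 117 = 8*(-25 - 5*(-1/12)) - 117 = 8*(-25 + 5/12) - 117 = 8*(-295/12) - 117 = -590/3 - 117 = -941/3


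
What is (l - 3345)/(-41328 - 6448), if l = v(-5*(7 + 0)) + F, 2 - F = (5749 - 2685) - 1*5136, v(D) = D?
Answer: 653/23888 ≈ 0.027336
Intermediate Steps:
F = 2074 (F = 2 - ((5749 - 2685) - 1*5136) = 2 - (3064 - 5136) = 2 - 1*(-2072) = 2 + 2072 = 2074)
l = 2039 (l = -5*(7 + 0) + 2074 = -5*7 + 2074 = -35 + 2074 = 2039)
(l - 3345)/(-41328 - 6448) = (2039 - 3345)/(-41328 - 6448) = -1306/(-47776) = -1306*(-1/47776) = 653/23888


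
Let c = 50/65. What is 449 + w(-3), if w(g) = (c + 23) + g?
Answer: 6107/13 ≈ 469.77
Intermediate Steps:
c = 10/13 (c = 50*(1/65) = 10/13 ≈ 0.76923)
w(g) = 309/13 + g (w(g) = (10/13 + 23) + g = 309/13 + g)
449 + w(-3) = 449 + (309/13 - 3) = 449 + 270/13 = 6107/13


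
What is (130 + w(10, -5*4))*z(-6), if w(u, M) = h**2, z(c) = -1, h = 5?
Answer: -155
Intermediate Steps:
w(u, M) = 25 (w(u, M) = 5**2 = 25)
(130 + w(10, -5*4))*z(-6) = (130 + 25)*(-1) = 155*(-1) = -155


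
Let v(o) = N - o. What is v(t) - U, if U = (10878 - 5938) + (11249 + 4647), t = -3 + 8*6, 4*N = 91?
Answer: -83433/4 ≈ -20858.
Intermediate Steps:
N = 91/4 (N = (¼)*91 = 91/4 ≈ 22.750)
t = 45 (t = -3 + 48 = 45)
v(o) = 91/4 - o
U = 20836 (U = 4940 + 15896 = 20836)
v(t) - U = (91/4 - 1*45) - 1*20836 = (91/4 - 45) - 20836 = -89/4 - 20836 = -83433/4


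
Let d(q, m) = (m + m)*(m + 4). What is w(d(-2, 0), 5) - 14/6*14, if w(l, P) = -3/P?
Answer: -499/15 ≈ -33.267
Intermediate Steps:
d(q, m) = 2*m*(4 + m) (d(q, m) = (2*m)*(4 + m) = 2*m*(4 + m))
w(d(-2, 0), 5) - 14/6*14 = -3/5 - 14/6*14 = -3*⅕ - 14*⅙*14 = -⅗ - 7/3*14 = -⅗ - 98/3 = -499/15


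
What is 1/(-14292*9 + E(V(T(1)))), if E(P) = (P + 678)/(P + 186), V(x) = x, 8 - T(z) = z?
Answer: -193/24824519 ≈ -7.7746e-6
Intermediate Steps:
T(z) = 8 - z
E(P) = (678 + P)/(186 + P)
1/(-14292*9 + E(V(T(1)))) = 1/(-14292*9 + (678 + (8 - 1*1))/(186 + (8 - 1*1))) = 1/(-128628 + (678 + (8 - 1))/(186 + (8 - 1))) = 1/(-128628 + (678 + 7)/(186 + 7)) = 1/(-128628 + 685/193) = 1/(-24824519/193) = -193/24824519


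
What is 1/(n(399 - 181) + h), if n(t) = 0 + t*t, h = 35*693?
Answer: 1/71779 ≈ 1.3932e-5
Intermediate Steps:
h = 24255
n(t) = t² (n(t) = 0 + t² = t²)
1/(n(399 - 181) + h) = 1/((399 - 181)² + 24255) = 1/(218² + 24255) = 1/(47524 + 24255) = 1/71779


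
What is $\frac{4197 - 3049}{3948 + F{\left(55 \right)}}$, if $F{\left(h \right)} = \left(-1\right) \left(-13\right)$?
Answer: $\frac{1148}{3961} \approx 0.28983$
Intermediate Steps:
$F{\left(h \right)} = 13$
$\frac{4197 - 3049}{3948 + F{\left(55 \right)}} = \frac{4197 - 3049}{3948 + 13} = \frac{1148}{3961}$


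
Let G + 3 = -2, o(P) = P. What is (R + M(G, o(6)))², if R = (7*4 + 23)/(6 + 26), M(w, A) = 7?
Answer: 75625/1024 ≈ 73.853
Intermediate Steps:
G = -5 (G = -3 - 2 = -5)
R = 51/32 (R = (28 + 23)/32 = 51*(1/32) = 51/32 ≈ 1.5938)
(R + M(G, o(6)))² = (51/32 + 7)² = (275/32)² = 75625/1024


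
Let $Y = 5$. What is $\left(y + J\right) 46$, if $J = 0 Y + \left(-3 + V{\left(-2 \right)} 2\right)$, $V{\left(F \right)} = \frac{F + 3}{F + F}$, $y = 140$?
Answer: $6279$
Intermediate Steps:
$V{\left(F \right)} = \frac{3 + F}{2 F}$
$J = - \frac{7}{2}$ ($J = 0 \cdot 5 - \left(3 - \frac{3 - 2}{2 \left(-2\right)} 2\right) = 0 - \left(3 - \frac{1}{2} \left(- \frac{1}{2}\right) 1 \cdot 2\right) = 0 - \frac{7}{2} = - \frac{7}{2} \approx -3.5$)
$\left(y + J\right) 46 = \left(140 - \frac{7}{2}\right) 46 = \frac{273}{2} \cdot 46 = 6279$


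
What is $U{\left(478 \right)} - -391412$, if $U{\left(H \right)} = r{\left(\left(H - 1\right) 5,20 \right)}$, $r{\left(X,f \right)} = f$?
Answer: $391432$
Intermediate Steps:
$U{\left(H \right)} = 20$
$U{\left(478 \right)} - -391412 = 20 - -391412 = 20 + 391412 = 391432$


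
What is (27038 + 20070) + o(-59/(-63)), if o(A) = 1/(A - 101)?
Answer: 296968769/6304 ≈ 47108.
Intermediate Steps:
o(A) = 1/(-101 + A)
(27038 + 20070) + o(-59/(-63)) = (27038 + 20070) + 1/(-101 - 59/(-63)) = 47108 + 1/(-101 - 59*(-1/63)) = 47108 + 1/(-101 + 59/63) = 47108 + 1/(-6304/63) = 47108 - 63/6304 = 296968769/6304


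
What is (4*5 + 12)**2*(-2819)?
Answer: -2886656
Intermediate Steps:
(4*5 + 12)**2*(-2819) = (20 + 12)**2*(-2819) = 32**2*(-2819) = 1024*(-2819) = -2886656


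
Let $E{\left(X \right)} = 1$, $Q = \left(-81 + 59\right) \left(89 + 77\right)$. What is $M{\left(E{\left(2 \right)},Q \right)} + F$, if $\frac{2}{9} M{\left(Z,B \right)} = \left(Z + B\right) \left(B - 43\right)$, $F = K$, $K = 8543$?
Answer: $\frac{121431091}{2} \approx 6.0716 \cdot 10^{7}$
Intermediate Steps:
$Q = -3652$ ($Q = \left(-22\right) 166 = -3652$)
$F = 8543$
$M{\left(Z,B \right)} = \frac{9 \left(-43 + B\right) \left(B + Z\right)}{2}$ ($M{\left(Z,B \right)} = \frac{9 \left(Z + B\right) \left(B - 43\right)}{2} = \frac{9 \left(B + Z\right) \left(-43 + B\right)}{2} = \frac{9 \left(-43 + B\right) \left(B + Z\right)}{2}$)
$M{\left(E{\left(2 \right)},Q \right)} + F = \left(\left(- \frac{387}{2}\right) \left(-3652\right) - \frac{387}{2} + \frac{9 \left(-3652\right)^{2}}{2} + \frac{9}{2} \left(-3652\right) 1\right) + 8543 = \left(706662 - \frac{387}{2} + \frac{9}{2} \cdot 13337104 - 16434\right) + 8543 = \left(706662 - \frac{387}{2} + 60016968 - 16434\right) + 8543 = \frac{121414005}{2} + 8543 = \frac{121431091}{2}$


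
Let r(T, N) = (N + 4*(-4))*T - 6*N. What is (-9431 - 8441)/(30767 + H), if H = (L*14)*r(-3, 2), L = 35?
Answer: -17872/45467 ≈ -0.39308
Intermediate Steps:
r(T, N) = -6*N + T*(-16 + N) (r(T, N) = (N - 16)*T - 6*N = (-16 + N)*T - 6*N = T*(-16 + N) - 6*N = -6*N + T*(-16 + N))
H = 14700 (H = (35*14)*(-16*(-3) - 6*2 + 2*(-3)) = 490*(48 - 12 - 6) = 490*30 = 14700)
(-9431 - 8441)/(30767 + H) = (-9431 - 8441)/(30767 + 14700) = -17872/45467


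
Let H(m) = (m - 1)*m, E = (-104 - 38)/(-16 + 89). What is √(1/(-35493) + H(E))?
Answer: √38460071443773/2590989 ≈ 2.3935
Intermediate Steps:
E = -142/73 ≈ -1.9452
H(m) = m*(-1 + m) (H(m) = (-1 + m)*m = m*(-1 + m))
√(1/(-35493) + H(E)) = √(1/(-35493) - 142*(-1 - 142/73)/73) = √(-1/35493 - 142/73*(-215/73)) = √(-1/35493 + 30530/5329) = √(1083595961/189142197) = √38460071443773/2590989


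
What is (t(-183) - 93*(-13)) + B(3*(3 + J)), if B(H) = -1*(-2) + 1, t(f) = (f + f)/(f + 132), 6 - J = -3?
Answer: 20726/17 ≈ 1219.2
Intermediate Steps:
J = 9 (J = 6 - 1*(-3) = 6 + 3 = 9)
t(f) = 2*f/(132 + f) (t(f) = (2*f)/(132 + f) = 2*f/(132 + f))
B(H) = 3 (B(H) = 2 + 1 = 3)
(t(-183) - 93*(-13)) + B(3*(3 + J)) = (2*(-183)/(132 - 183) - 93*(-13)) + 3 = (2*(-183)/(-51) + 1209) + 3 = (2*(-183)*(-1/51) + 1209) + 3 = (122/17 + 1209) + 3 = 20675/17 + 3 = 20726/17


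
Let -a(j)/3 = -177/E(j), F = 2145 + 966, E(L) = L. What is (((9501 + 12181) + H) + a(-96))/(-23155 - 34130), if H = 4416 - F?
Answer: -735407/1833120 ≈ -0.40118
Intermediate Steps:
F = 3111
H = 1305 (H = 4416 - 1*3111 = 4416 - 3111 = 1305)
a(j) = 531/j (a(j) = -(-531)/j = 531/j)
(((9501 + 12181) + H) + a(-96))/(-23155 - 34130) = (((9501 + 12181) + 1305) + 531/(-96))/(-23155 - 34130) = ((21682 + 1305) + 531*(-1/96))/(-57285) = (22987 - 177/32)*(-1/57285) = (735407/32)*(-1/57285) = -735407/1833120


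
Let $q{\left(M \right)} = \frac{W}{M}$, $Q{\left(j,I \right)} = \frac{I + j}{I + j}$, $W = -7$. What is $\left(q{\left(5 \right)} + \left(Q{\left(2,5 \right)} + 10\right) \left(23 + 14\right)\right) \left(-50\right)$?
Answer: $-20280$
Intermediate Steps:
$Q{\left(j,I \right)} = 1$
$q{\left(M \right)} = - \frac{7}{M}$
$\left(q{\left(5 \right)} + \left(Q{\left(2,5 \right)} + 10\right) \left(23 + 14\right)\right) \left(-50\right) = \left(- \frac{7}{5} + \left(1 + 10\right) \left(23 + 14\right)\right) \left(-50\right) = \left(\left(-7\right) \frac{1}{5} + 11 \cdot 37\right) \left(-50\right) = \left(- \frac{7}{5} + 407\right) \left(-50\right) = \frac{2028}{5} \left(-50\right) = -20280$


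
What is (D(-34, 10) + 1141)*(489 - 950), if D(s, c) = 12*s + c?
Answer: -342523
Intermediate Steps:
D(s, c) = c + 12*s
(D(-34, 10) + 1141)*(489 - 950) = ((10 + 12*(-34)) + 1141)*(489 - 950) = ((10 - 408) + 1141)*(-461) = (-398 + 1141)*(-461) = 743*(-461) = -342523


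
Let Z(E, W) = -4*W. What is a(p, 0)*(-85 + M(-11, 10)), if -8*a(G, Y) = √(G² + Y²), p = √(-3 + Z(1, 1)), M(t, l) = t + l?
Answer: 43*I*√7/4 ≈ 28.442*I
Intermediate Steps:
M(t, l) = l + t
p = I*√7 (p = √(-3 - 4*1) = √(-3 - 4) = √(-7) = I*√7 ≈ 2.6458*I)
a(G, Y) = -√(G² + Y²)/8
a(p, 0)*(-85 + M(-11, 10)) = (-√((I*√7)² + 0²)/8)*(-85 + (10 - 11)) = (-√(-7 + 0)/8)*(-85 - 1) = -I*√7/8*(-86) = 43*I*√7/4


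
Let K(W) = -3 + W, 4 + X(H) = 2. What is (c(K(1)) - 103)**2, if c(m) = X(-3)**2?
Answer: 9801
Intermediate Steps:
X(H) = -2 (X(H) = -4 + 2 = -2)
c(m) = 4 (c(m) = (-2)**2 = 4)
(c(K(1)) - 103)**2 = (4 - 103)**2 = (-99)**2 = 9801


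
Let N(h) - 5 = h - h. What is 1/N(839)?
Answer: ⅕ ≈ 0.20000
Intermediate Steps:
N(h) = 5 (N(h) = 5 + (h - h) = 5 + 0 = 5)
1/N(839) = 1/5 = ⅕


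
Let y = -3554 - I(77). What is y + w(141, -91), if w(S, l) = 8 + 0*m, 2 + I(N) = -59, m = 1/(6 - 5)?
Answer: -3485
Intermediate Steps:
m = 1 (m = 1/1 = 1)
I(N) = -61 (I(N) = -2 - 59 = -61)
w(S, l) = 8 (w(S, l) = 8 + 0*1 = 8 + 0 = 8)
y = -3493 (y = -3554 - 1*(-61) = -3554 + 61 = -3493)
y + w(141, -91) = -3493 + 8 = -3485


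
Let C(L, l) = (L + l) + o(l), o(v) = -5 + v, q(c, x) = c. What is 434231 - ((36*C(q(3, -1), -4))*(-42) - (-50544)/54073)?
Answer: 22662538559/54073 ≈ 4.1911e+5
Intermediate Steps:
C(L, l) = -5 + L + 2*l (C(L, l) = (L + l) + (-5 + l) = -5 + L + 2*l)
434231 - ((36*C(q(3, -1), -4))*(-42) - (-50544)/54073) = 434231 - ((36*(-5 + 3 + 2*(-4)))*(-42) - (-50544)/54073) = 434231 - ((36*(-5 + 3 - 8))*(-42) - (-50544)/54073) = 434231 - ((36*(-10))*(-42) - 1*(-50544/54073)) = 434231 - (-360*(-42) + 50544/54073) = 434231 - (15120 + 50544/54073) = 434231 - 1*817634304/54073 = 434231 - 817634304/54073 = 22662538559/54073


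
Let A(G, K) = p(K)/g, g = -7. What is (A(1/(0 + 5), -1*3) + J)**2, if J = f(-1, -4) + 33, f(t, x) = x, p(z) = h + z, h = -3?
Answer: 43681/49 ≈ 891.45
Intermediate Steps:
p(z) = -3 + z
A(G, K) = 3/7 - K/7 (A(G, K) = (-3 + K)/(-7) = (-3 + K)*(-1/7) = 3/7 - K/7)
J = 29 (J = -4 + 33 = 29)
(A(1/(0 + 5), -1*3) + J)**2 = ((3/7 - (-1)*3/7) + 29)**2 = ((3/7 - 1/7*(-3)) + 29)**2 = ((3/7 + 3/7) + 29)**2 = (6/7 + 29)**2 = (209/7)**2 = 43681/49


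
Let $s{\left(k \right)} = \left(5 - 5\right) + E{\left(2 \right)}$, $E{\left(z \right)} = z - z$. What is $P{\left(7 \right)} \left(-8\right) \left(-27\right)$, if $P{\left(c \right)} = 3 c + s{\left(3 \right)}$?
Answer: $4536$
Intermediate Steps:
$E{\left(z \right)} = 0$
$s{\left(k \right)} = 0$ ($s{\left(k \right)} = \left(5 - 5\right) + 0 = 0 + 0 = 0$)
$P{\left(c \right)} = 3 c$ ($P{\left(c \right)} = 3 c + 0 = 3 c$)
$P{\left(7 \right)} \left(-8\right) \left(-27\right) = 3 \cdot 7 \left(-8\right) \left(-27\right) = 21 \left(-8\right) \left(-27\right) = \left(-168\right) \left(-27\right) = 4536$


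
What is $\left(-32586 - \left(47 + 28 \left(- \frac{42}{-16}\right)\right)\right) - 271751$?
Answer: $- \frac{608915}{2} \approx -3.0446 \cdot 10^{5}$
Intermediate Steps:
$\left(-32586 - \left(47 + 28 \left(- \frac{42}{-16}\right)\right)\right) - 271751 = \left(-32586 - \left(47 + 28 \left(\left(-42\right) \left(- \frac{1}{16}\right)\right)\right)\right) - 271751 = \left(-32586 - \frac{241}{2}\right) - 271751 = - \frac{65413}{2} - 271751 = - \frac{608915}{2}$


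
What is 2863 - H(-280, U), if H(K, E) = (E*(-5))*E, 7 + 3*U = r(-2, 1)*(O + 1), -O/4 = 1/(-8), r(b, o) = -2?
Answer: 26267/9 ≈ 2918.6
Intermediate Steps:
O = ½ (O = -4/(-8) = -4*(-⅛) = ½ ≈ 0.50000)
U = -10/3 (U = -7/3 + (-2*(½ + 1))/3 = -7/3 + (-2*3/2)/3 = -7/3 + (⅓)*(-3) = -7/3 - 1 = -10/3 ≈ -3.3333)
H(K, E) = -5*E² (H(K, E) = (-5*E)*E = -5*E²)
2863 - H(-280, U) = 2863 - (-5)*(-10/3)² = 2863 - (-5)*100/9 = 2863 - 1*(-500/9) = 2863 + 500/9 = 26267/9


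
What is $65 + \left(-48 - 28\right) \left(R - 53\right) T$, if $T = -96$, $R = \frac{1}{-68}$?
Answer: $- \frac{6574415}{17} \approx -3.8673 \cdot 10^{5}$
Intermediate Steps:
$R = - \frac{1}{68} \approx -0.014706$
$65 + \left(-48 - 28\right) \left(R - 53\right) T = 65 + \left(-48 - 28\right) \left(- \frac{1}{68} - 53\right) \left(-96\right) = 65 + \left(-76\right) \left(- \frac{3605}{68}\right) \left(-96\right) = 65 + \frac{68495}{17} \left(-96\right) = 65 - \frac{6575520}{17} = - \frac{6574415}{17}$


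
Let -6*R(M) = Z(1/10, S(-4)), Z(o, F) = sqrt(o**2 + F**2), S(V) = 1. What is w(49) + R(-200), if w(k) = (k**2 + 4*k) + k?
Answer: 2646 - sqrt(101)/60 ≈ 2645.8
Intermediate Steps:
w(k) = k**2 + 5*k
Z(o, F) = sqrt(F**2 + o**2)
R(M) = -sqrt(101)/60 (R(M) = -sqrt(1**2 + (1/10)**2)/6 = -sqrt(1 + (1/10)**2)/6 = -sqrt(1 + 1/100)/6 = -sqrt(101)/60)
w(49) + R(-200) = 49*(5 + 49) - sqrt(101)/60 = 49*54 - sqrt(101)/60 = 2646 - sqrt(101)/60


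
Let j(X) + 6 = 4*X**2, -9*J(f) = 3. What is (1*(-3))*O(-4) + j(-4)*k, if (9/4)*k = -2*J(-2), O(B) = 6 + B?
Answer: 302/27 ≈ 11.185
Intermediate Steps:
J(f) = -1/3 (J(f) = -1/9*3 = -1/3)
j(X) = -6 + 4*X**2
k = 8/27 (k = 4*(-2*(-1/3))/9 = (4/9)*(2/3) = 8/27 ≈ 0.29630)
(1*(-3))*O(-4) + j(-4)*k = (1*(-3))*(6 - 4) + (-6 + 4*(-4)**2)*(8/27) = -3*2 + (-6 + 4*16)*(8/27) = -6 + (-6 + 64)*(8/27) = -6 + 58*(8/27) = -6 + 464/27 = 302/27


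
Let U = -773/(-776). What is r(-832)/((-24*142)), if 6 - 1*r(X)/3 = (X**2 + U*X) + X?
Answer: 33492025/55096 ≈ 607.88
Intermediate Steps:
U = 773/776 (U = -773*(-1/776) = 773/776 ≈ 0.99613)
r(X) = 18 - 3*X**2 - 4647*X/776 (r(X) = 18 - 3*((X**2 + 773*X/776) + X) = 18 - 3*(X**2 + 1549*X/776) = 18 + (-3*X**2 - 4647*X/776) = 18 - 3*X**2 - 4647*X/776)
r(-832)/((-24*142)) = (18 - 3*(-832)**2 - 4647/776*(-832))/((-24*142)) = (18 - 3*692224 + 483288/97)/(-3408) = (18 - 2076672 + 483288/97)*(-1/3408) = -200952150/97*(-1/3408) = 33492025/55096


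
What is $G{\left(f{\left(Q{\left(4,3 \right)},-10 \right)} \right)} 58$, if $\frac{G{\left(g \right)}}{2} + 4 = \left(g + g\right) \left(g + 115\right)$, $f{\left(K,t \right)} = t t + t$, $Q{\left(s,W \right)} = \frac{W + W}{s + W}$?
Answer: $4279936$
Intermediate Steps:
$Q{\left(s,W \right)} = \frac{2 W}{W + s}$
$f{\left(K,t \right)} = t + t^{2}$ ($f{\left(K,t \right)} = t^{2} + t = t + t^{2}$)
$G{\left(g \right)} = -8 + 4 g \left(115 + g\right)$ ($G{\left(g \right)} = -8 + 2 \left(g + g\right) \left(g + 115\right) = -8 + 2 \cdot 2 g \left(115 + g\right) = -8 + 4 g \left(115 + g\right)$)
$G{\left(f{\left(Q{\left(4,3 \right)},-10 \right)} \right)} 58 = \left(-8 + 4 \left(- 10 \left(1 - 10\right)\right)^{2} + 460 \left(- 10 \left(1 - 10\right)\right)\right) 58 = \left(-8 + 4 \left(\left(-10\right) \left(-9\right)\right)^{2} + 460 \left(\left(-10\right) \left(-9\right)\right)\right) 58 = \left(-8 + 4 \cdot 90^{2} + 460 \cdot 90\right) 58 = \left(-8 + 4 \cdot 8100 + 41400\right) 58 = \left(-8 + 32400 + 41400\right) 58 = 73792 \cdot 58 = 4279936$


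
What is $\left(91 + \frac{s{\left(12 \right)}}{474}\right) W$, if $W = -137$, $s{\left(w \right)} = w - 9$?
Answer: $- \frac{1969923}{158} \approx -12468.0$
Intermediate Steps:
$s{\left(w \right)} = -9 + w$
$\left(91 + \frac{s{\left(12 \right)}}{474}\right) W = \left(91 + \frac{-9 + 12}{474}\right) \left(-137\right) = \left(91 + 3 \cdot \frac{1}{474}\right) \left(-137\right) = \left(91 + \frac{1}{158}\right) \left(-137\right) = \frac{14379}{158} \left(-137\right) = - \frac{1969923}{158}$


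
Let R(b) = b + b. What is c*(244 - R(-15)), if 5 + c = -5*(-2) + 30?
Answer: 9590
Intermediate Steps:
R(b) = 2*b
c = 35 (c = -5 + (-5*(-2) + 30) = -5 + (10 + 30) = -5 + 40 = 35)
c*(244 - R(-15)) = 35*(244 - 2*(-15)) = 35*(244 - 1*(-30)) = 35*(244 + 30) = 35*274 = 9590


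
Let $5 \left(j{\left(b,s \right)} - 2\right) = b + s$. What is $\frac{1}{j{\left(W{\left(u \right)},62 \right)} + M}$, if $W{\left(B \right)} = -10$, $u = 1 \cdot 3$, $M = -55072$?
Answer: $- \frac{5}{275298} \approx -1.8162 \cdot 10^{-5}$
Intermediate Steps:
$u = 3$
$j{\left(b,s \right)} = 2 + \frac{b}{5} + \frac{s}{5}$ ($j{\left(b,s \right)} = 2 + \frac{b + s}{5} = 2 + \left(\frac{b}{5} + \frac{s}{5}\right) = 2 + \frac{b}{5} + \frac{s}{5}$)
$\frac{1}{j{\left(W{\left(u \right)},62 \right)} + M} = \frac{1}{\left(2 + \frac{1}{5} \left(-10\right) + \frac{1}{5} \cdot 62\right) - 55072} = \frac{1}{\left(2 - 2 + \frac{62}{5}\right) - 55072} = \frac{1}{\frac{62}{5} - 55072} = \frac{1}{- \frac{275298}{5}} = - \frac{5}{275298}$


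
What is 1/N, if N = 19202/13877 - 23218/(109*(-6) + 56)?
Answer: 319171/12833807 ≈ 0.024870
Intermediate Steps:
N = 12833807/319171 (N = 19202*(1/13877) - 23218/(-654 + 56) = 19202/13877 - 23218/(-598) = 19202/13877 - 23218*(-1/598) = 19202/13877 + 893/23 = 12833807/319171 ≈ 40.210)
1/N = 1/(12833807/319171) = 319171/12833807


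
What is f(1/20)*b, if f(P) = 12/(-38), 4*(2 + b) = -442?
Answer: 675/19 ≈ 35.526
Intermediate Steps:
b = -225/2 (b = -2 + (¼)*(-442) = -2 - 221/2 = -225/2 ≈ -112.50)
f(P) = -6/19 (f(P) = 12*(-1/38) = -6/19)
f(1/20)*b = -6/19*(-225/2) = 675/19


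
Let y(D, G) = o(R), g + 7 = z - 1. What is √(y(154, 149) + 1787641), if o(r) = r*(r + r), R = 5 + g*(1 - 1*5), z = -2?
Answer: √1791691 ≈ 1338.5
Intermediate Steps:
g = -10 (g = -7 + (-2 - 1) = -7 - 3 = -10)
R = 45 (R = 5 - 10*(1 - 1*5) = 5 - 10*(1 - 5) = 5 - 10*(-4) = 5 + 40 = 45)
o(r) = 2*r² (o(r) = r*(2*r) = 2*r²)
y(D, G) = 4050 (y(D, G) = 2*45² = 2*2025 = 4050)
√(y(154, 149) + 1787641) = √(4050 + 1787641) = √1791691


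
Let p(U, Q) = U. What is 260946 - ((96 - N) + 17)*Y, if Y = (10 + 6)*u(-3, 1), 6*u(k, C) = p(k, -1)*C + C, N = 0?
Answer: 784646/3 ≈ 2.6155e+5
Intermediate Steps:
u(k, C) = C/6 + C*k/6 (u(k, C) = (k*C + C)/6 = (C*k + C)/6 = (C + C*k)/6 = C/6 + C*k/6)
Y = -16/3 (Y = (10 + 6)*((⅙)*1*(1 - 3)) = 16*((⅙)*1*(-2)) = 16*(-⅓) = -16/3 ≈ -5.3333)
260946 - ((96 - N) + 17)*Y = 260946 - ((96 - 1*0) + 17)*(-16)/3 = 260946 - ((96 + 0) + 17)*(-16)/3 = 260946 - (96 + 17)*(-16)/3 = 260946 - 113*(-16)/3 = 260946 - 1*(-1808/3) = 260946 + 1808/3 = 784646/3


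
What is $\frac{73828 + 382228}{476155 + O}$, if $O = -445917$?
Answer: $\frac{228028}{15119} \approx 15.082$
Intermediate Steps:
$\frac{73828 + 382228}{476155 + O} = \frac{73828 + 382228}{476155 - 445917} = \frac{456056}{30238} = 456056 \cdot \frac{1}{30238} = \frac{228028}{15119}$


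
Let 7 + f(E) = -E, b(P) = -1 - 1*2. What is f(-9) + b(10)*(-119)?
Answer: 359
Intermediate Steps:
b(P) = -3 (b(P) = -1 - 2 = -3)
f(E) = -7 - E
f(-9) + b(10)*(-119) = (-7 - 1*(-9)) - 3*(-119) = (-7 + 9) + 357 = 2 + 357 = 359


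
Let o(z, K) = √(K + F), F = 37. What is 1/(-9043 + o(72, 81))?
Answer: -9043/81775731 - √118/81775731 ≈ -0.00011072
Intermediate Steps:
o(z, K) = √(37 + K) (o(z, K) = √(K + 37) = √(37 + K))
1/(-9043 + o(72, 81)) = 1/(-9043 + √(37 + 81)) = 1/(-9043 + √118)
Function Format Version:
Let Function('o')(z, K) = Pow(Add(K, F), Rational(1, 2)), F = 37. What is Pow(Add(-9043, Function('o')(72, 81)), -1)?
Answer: Add(Rational(-9043, 81775731), Mul(Rational(-1, 81775731), Pow(118, Rational(1, 2)))) ≈ -0.00011072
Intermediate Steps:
Function('o')(z, K) = Pow(Add(37, K), Rational(1, 2)) (Function('o')(z, K) = Pow(Add(K, 37), Rational(1, 2)) = Pow(Add(37, K), Rational(1, 2)))
Pow(Add(-9043, Function('o')(72, 81)), -1) = Pow(Add(-9043, Pow(Add(37, 81), Rational(1, 2))), -1) = Pow(Add(-9043, Pow(118, Rational(1, 2))), -1)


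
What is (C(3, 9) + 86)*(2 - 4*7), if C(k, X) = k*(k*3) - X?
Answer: -2704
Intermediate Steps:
C(k, X) = -X + 3*k**2 (C(k, X) = k*(3*k) - X = 3*k**2 - X = -X + 3*k**2)
(C(3, 9) + 86)*(2 - 4*7) = ((-1*9 + 3*3**2) + 86)*(2 - 4*7) = ((-9 + 3*9) + 86)*(2 - 28) = ((-9 + 27) + 86)*(-26) = (18 + 86)*(-26) = 104*(-26) = -2704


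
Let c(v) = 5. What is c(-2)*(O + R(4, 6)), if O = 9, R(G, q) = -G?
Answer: 25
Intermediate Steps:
c(-2)*(O + R(4, 6)) = 5*(9 - 1*4) = 5*(9 - 4) = 5*5 = 25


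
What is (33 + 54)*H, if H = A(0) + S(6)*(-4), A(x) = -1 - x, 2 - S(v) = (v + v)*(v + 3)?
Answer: 36801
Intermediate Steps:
S(v) = 2 - 2*v*(3 + v) (S(v) = 2 - (v + v)*(v + 3) = 2 - 2*v*(3 + v))
H = 423 (H = (-1 - 1*0) + (2 - 6*6 - 2*6**2)*(-4) = (-1 + 0) + (2 - 36 - 2*36)*(-4) = -1 + (2 - 36 - 72)*(-4) = -1 - 106*(-4) = -1 + 424 = 423)
(33 + 54)*H = (33 + 54)*423 = 87*423 = 36801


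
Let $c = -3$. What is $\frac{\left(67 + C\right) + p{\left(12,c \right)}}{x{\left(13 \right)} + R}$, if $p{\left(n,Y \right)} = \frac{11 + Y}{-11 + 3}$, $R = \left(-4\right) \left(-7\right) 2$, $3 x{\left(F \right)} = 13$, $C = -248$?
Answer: $- \frac{546}{181} \approx -3.0166$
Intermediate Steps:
$x{\left(F \right)} = \frac{13}{3}$ ($x{\left(F \right)} = \frac{1}{3} \cdot 13 = \frac{13}{3}$)
$R = 56$ ($R = 28 \cdot 2 = 56$)
$p{\left(n,Y \right)} = - \frac{11}{8} - \frac{Y}{8}$ ($p{\left(n,Y \right)} = \frac{11 + Y}{-8} = \left(11 + Y\right) \left(- \frac{1}{8}\right) = - \frac{11}{8} - \frac{Y}{8}$)
$\frac{\left(67 + C\right) + p{\left(12,c \right)}}{x{\left(13 \right)} + R} = \frac{\left(67 - 248\right) - 1}{\frac{13}{3} + 56} = \frac{-181 + \left(- \frac{11}{8} + \frac{3}{8}\right)}{\frac{181}{3}} = \left(-181 - 1\right) \frac{3}{181} = \left(-182\right) \frac{3}{181} = - \frac{546}{181}$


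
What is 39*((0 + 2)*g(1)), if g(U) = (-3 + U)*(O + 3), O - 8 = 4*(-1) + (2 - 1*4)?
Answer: -780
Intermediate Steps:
O = 2 (O = 8 + (4*(-1) + (2 - 1*4)) = 8 + (-4 + (2 - 4)) = 8 + (-4 - 2) = 8 - 6 = 2)
g(U) = -15 + 5*U (g(U) = (-3 + U)*(2 + 3) = (-3 + U)*5 = -15 + 5*U)
39*((0 + 2)*g(1)) = 39*((0 + 2)*(-15 + 5*1)) = 39*(2*(-15 + 5)) = 39*(2*(-10)) = 39*(-20) = -780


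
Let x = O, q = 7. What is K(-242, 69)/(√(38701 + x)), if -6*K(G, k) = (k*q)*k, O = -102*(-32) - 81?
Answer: -11109*√10471/41884 ≈ -27.141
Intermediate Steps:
O = 3183 (O = 3264 - 81 = 3183)
K(G, k) = -7*k²/6 (K(G, k) = -k*7*k/6 = -7*k*k/6 = -7*k²/6)
x = 3183
K(-242, 69)/(√(38701 + x)) = (-7/6*69²)/(√(38701 + 3183)) = (-7/6*4761)/(√41884) = -11109*√10471/20942/2 = -11109*√10471/41884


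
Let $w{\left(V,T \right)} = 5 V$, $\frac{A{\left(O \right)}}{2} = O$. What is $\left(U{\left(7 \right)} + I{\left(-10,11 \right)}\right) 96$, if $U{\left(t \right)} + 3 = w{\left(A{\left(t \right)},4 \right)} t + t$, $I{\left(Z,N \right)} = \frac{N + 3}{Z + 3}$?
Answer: $47232$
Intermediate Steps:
$A{\left(O \right)} = 2 O$
$I{\left(Z,N \right)} = \frac{3 + N}{3 + Z}$
$U{\left(t \right)} = -3 + t + 10 t^{2}$ ($U{\left(t \right)} = -3 + \left(5 \cdot 2 t t + t\right) = -3 + \left(10 t t + t\right) = -3 + \left(10 t^{2} + t\right) = -3 + \left(t + 10 t^{2}\right) = -3 + t + 10 t^{2}$)
$\left(U{\left(7 \right)} + I{\left(-10,11 \right)}\right) 96 = \left(\left(-3 + 7 + 10 \cdot 7^{2}\right) + \frac{3 + 11}{3 - 10}\right) 96 = \left(\left(-3 + 7 + 10 \cdot 49\right) + \frac{1}{-7} \cdot 14\right) 96 = \left(\left(-3 + 7 + 490\right) - 2\right) 96 = \left(494 - 2\right) 96 = 492 \cdot 96 = 47232$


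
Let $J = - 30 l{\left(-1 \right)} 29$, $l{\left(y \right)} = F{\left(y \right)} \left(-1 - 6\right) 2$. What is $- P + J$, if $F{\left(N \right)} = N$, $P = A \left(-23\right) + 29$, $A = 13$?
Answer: $-11910$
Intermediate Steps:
$P = -270$ ($P = 13 \left(-23\right) + 29 = -299 + 29 = -270$)
$l{\left(y \right)} = - 14 y$ ($l{\left(y \right)} = y \left(-1 - 6\right) 2 = y \left(-7\right) 2 = - 7 y 2 = - 14 y$)
$J = -12180$ ($J = - 30 \left(\left(-14\right) \left(-1\right)\right) 29 = \left(-30\right) 14 \cdot 29 = \left(-420\right) 29 = -12180$)
$- P + J = \left(-1\right) \left(-270\right) - 12180 = 270 - 12180 = -11910$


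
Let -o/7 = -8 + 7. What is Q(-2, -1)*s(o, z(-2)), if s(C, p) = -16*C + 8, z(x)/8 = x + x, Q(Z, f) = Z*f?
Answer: -208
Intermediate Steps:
o = 7 (o = -7*(-8 + 7) = -7*(-1) = 7)
z(x) = 16*x (z(x) = 8*(x + x) = 8*(2*x) = 16*x)
s(C, p) = 8 - 16*C
Q(-2, -1)*s(o, z(-2)) = (-2*(-1))*(8 - 16*7) = 2*(8 - 112) = 2*(-104) = -208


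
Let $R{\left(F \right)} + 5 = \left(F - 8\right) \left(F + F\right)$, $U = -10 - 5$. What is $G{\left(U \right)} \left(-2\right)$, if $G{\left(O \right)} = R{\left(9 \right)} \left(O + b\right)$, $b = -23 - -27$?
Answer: $286$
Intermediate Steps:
$b = 4$ ($b = -23 + 27 = 4$)
$U = -15$ ($U = -10 - 5 = -15$)
$R{\left(F \right)} = -5 + 2 F \left(-8 + F\right)$ ($R{\left(F \right)} = -5 + \left(F - 8\right) \left(F + F\right) = -5 + \left(-8 + F\right) 2 F = -5 + 2 F \left(-8 + F\right)$)
$G{\left(O \right)} = 52 + 13 O$ ($G{\left(O \right)} = \left(-5 - 144 + 2 \cdot 9^{2}\right) \left(O + 4\right) = \left(-5 - 144 + 2 \cdot 81\right) \left(4 + O\right) = \left(-5 - 144 + 162\right) \left(4 + O\right) = 13 \left(4 + O\right) = 52 + 13 O$)
$G{\left(U \right)} \left(-2\right) = \left(52 + 13 \left(-15\right)\right) \left(-2\right) = \left(52 - 195\right) \left(-2\right) = \left(-143\right) \left(-2\right) = 286$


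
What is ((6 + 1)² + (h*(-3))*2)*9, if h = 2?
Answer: 333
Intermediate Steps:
((6 + 1)² + (h*(-3))*2)*9 = ((6 + 1)² + (2*(-3))*2)*9 = (7² - 6*2)*9 = (49 - 12)*9 = 37*9 = 333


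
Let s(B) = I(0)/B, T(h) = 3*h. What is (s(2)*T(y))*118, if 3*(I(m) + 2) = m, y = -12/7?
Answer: 4248/7 ≈ 606.86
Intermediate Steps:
y = -12/7 (y = -12*1/7 = -12/7 ≈ -1.7143)
I(m) = -2 + m/3
s(B) = -2/B (s(B) = (-2 + (1/3)*0)/B = (-2 + 0)/B = -2/B)
(s(2)*T(y))*118 = ((-2/2)*(3*(-12/7)))*118 = (-2*1/2*(-36/7))*118 = -1*(-36/7)*118 = (36/7)*118 = 4248/7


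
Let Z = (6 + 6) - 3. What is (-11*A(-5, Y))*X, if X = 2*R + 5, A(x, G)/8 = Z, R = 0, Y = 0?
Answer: -3960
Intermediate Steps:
Z = 9 (Z = 12 - 3 = 9)
A(x, G) = 72 (A(x, G) = 8*9 = 72)
X = 5 (X = 2*0 + 5 = 0 + 5 = 5)
(-11*A(-5, Y))*X = -11*72*5 = -792*5 = -3960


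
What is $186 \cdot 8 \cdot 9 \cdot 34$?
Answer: $455328$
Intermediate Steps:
$186 \cdot 8 \cdot 9 \cdot 34 = 186 \cdot 72 \cdot 34 = 13392 \cdot 34 = 455328$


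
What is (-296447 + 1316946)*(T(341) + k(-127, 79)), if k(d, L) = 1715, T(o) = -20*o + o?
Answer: -4861657236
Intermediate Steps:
T(o) = -19*o
(-296447 + 1316946)*(T(341) + k(-127, 79)) = (-296447 + 1316946)*(-19*341 + 1715) = 1020499*(-6479 + 1715) = 1020499*(-4764) = -4861657236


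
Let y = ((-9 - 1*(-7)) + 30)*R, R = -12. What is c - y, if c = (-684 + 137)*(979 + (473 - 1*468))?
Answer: -537912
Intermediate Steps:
y = -336 (y = ((-9 - 1*(-7)) + 30)*(-12) = ((-9 + 7) + 30)*(-12) = (-2 + 30)*(-12) = 28*(-12) = -336)
c = -538248 (c = -547*(979 + (473 - 468)) = -547*(979 + 5) = -547*984 = -538248)
c - y = -538248 - 1*(-336) = -538248 + 336 = -537912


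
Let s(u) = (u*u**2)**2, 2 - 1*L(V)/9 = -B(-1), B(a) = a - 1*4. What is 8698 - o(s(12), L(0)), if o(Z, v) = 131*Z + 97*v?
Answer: -391152587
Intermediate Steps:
B(a) = -4 + a (B(a) = a - 4 = -4 + a)
L(V) = -27 (L(V) = 18 - (-9)*(-4 - 1) = 18 - (-9)*(-5) = 18 - 9*5 = 18 - 45 = -27)
s(u) = u**6 (s(u) = (u**3)**2 = u**6)
o(Z, v) = 97*v + 131*Z
8698 - o(s(12), L(0)) = 8698 - (97*(-27) + 131*12**6) = 8698 - (-2619 + 131*2985984) = 8698 - (-2619 + 391163904) = 8698 - 1*391161285 = 8698 - 391161285 = -391152587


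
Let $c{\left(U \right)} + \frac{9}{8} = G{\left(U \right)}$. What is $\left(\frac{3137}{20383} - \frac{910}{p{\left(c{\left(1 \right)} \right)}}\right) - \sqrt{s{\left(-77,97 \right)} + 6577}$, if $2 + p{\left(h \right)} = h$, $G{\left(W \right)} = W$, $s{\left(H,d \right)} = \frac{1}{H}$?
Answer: $\frac{8731857}{20383} - \frac{2 \sqrt{9748739}}{77} \approx 347.29$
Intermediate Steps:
$c{\left(U \right)} = - \frac{9}{8} + U$
$p{\left(h \right)} = -2 + h$
$\left(\frac{3137}{20383} - \frac{910}{p{\left(c{\left(1 \right)} \right)}}\right) - \sqrt{s{\left(-77,97 \right)} + 6577} = \left(\frac{3137}{20383} - \frac{910}{-2 + \left(- \frac{9}{8} + 1\right)}\right) - \sqrt{\frac{1}{-77} + 6577} = \left(3137 \cdot \frac{1}{20383} - \frac{910}{-2 - \frac{1}{8}}\right) - \sqrt{- \frac{1}{77} + 6577} = \left(\frac{3137}{20383} - \frac{910}{- \frac{17}{8}}\right) - \sqrt{\frac{506428}{77}} = \left(\frac{3137}{20383} - - \frac{7280}{17}\right) - \frac{2 \sqrt{9748739}}{77} = \left(\frac{3137}{20383} + \frac{7280}{17}\right) - \frac{2 \sqrt{9748739}}{77} = \frac{8731857}{20383} - \frac{2 \sqrt{9748739}}{77}$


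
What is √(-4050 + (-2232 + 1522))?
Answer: 2*I*√1190 ≈ 68.993*I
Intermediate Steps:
√(-4050 + (-2232 + 1522)) = √(-4050 - 710) = √(-4760) = 2*I*√1190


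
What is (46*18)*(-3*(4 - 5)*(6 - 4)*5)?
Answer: 24840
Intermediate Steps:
(46*18)*(-3*(4 - 5)*(6 - 4)*5) = 828*(-(-3)*2*5) = 828*(-3*(-2)*5) = 828*(6*5) = 828*30 = 24840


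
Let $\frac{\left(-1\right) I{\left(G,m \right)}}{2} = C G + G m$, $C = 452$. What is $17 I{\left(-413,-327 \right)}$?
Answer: $1755250$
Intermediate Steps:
$I{\left(G,m \right)} = - 904 G - 2 G m$ ($I{\left(G,m \right)} = - 2 \left(452 G + G m\right) = - 904 G - 2 G m$)
$17 I{\left(-413,-327 \right)} = 17 \left(\left(-2\right) \left(-413\right) \left(452 - 327\right)\right) = 17 \left(\left(-2\right) \left(-413\right) 125\right) = 17 \cdot 103250 = 1755250$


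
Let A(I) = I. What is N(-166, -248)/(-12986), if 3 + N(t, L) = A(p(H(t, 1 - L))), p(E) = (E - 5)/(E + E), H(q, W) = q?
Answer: 825/4311352 ≈ 0.00019136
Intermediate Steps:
p(E) = (-5 + E)/(2*E) (p(E) = (-5 + E)/((2*E)) = (-5 + E)*(1/(2*E)) = (-5 + E)/(2*E))
N(t, L) = -3 + (-5 + t)/(2*t)
N(-166, -248)/(-12986) = ((5/2)*(-1 - 1*(-166))/(-166))/(-12986) = ((5/2)*(-1/166)*(-1 + 166))*(-1/12986) = ((5/2)*(-1/166)*165)*(-1/12986) = -825/332*(-1/12986) = 825/4311352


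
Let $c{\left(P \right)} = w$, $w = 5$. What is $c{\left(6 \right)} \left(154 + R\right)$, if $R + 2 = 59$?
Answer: $1055$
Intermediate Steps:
$c{\left(P \right)} = 5$
$R = 57$ ($R = -2 + 59 = 57$)
$c{\left(6 \right)} \left(154 + R\right) = 5 \left(154 + 57\right) = 5 \cdot 211 = 1055$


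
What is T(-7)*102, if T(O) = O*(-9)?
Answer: 6426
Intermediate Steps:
T(O) = -9*O
T(-7)*102 = -9*(-7)*102 = 63*102 = 6426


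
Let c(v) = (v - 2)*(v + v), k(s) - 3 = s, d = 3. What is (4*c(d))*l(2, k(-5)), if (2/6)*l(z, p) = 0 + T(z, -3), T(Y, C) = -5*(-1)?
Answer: 360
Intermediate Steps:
k(s) = 3 + s
T(Y, C) = 5
c(v) = 2*v*(-2 + v) (c(v) = (-2 + v)*(2*v) = 2*v*(-2 + v))
l(z, p) = 15 (l(z, p) = 3*(0 + 5) = 3*5 = 15)
(4*c(d))*l(2, k(-5)) = (4*(2*3*(-2 + 3)))*15 = (4*(2*3*1))*15 = (4*6)*15 = 24*15 = 360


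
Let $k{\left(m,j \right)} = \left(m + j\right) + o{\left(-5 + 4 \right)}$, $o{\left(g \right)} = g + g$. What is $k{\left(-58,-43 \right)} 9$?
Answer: $-927$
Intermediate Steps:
$o{\left(g \right)} = 2 g$
$k{\left(m,j \right)} = -2 + j + m$ ($k{\left(m,j \right)} = \left(m + j\right) + 2 \left(-5 + 4\right) = \left(j + m\right) + 2 \left(-1\right) = \left(j + m\right) - 2 = -2 + j + m$)
$k{\left(-58,-43 \right)} 9 = \left(-2 - 43 - 58\right) 9 = \left(-103\right) 9 = -927$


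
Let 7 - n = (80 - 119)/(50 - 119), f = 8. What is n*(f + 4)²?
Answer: 21312/23 ≈ 926.61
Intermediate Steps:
n = 148/23 (n = 7 - (80 - 119)/(50 - 119) = 7 - (-39)/(-69) = 7 - (-39)*(-1)/69 = 7 - 1*13/23 = 7 - 13/23 = 148/23 ≈ 6.4348)
n*(f + 4)² = 148*(8 + 4)²/23 = (148/23)*12² = (148/23)*144 = 21312/23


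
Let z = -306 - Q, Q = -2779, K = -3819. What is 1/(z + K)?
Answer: -1/1346 ≈ -0.00074294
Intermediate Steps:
z = 2473 (z = -306 - 1*(-2779) = -306 + 2779 = 2473)
1/(z + K) = 1/(2473 - 3819) = 1/(-1346) = -1/1346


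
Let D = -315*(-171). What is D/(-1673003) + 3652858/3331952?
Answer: 2965883399047/2787182845928 ≈ 1.0641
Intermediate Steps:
D = 53865
D/(-1673003) + 3652858/3331952 = 53865/(-1673003) + 3652858/3331952 = 53865*(-1/1673003) + 3652858*(1/3331952) = -53865/1673003 + 1826429/1665976 = 2965883399047/2787182845928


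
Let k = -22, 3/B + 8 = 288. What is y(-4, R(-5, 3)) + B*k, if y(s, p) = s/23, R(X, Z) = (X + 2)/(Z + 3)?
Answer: -1319/3220 ≈ -0.40963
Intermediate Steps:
R(X, Z) = (2 + X)/(3 + Z)
y(s, p) = s/23 (y(s, p) = s*(1/23) = s/23)
B = 3/280 (B = 3/(-8 + 288) = 3/280 ≈ 0.010714)
y(-4, R(-5, 3)) + B*k = (1/23)*(-4) + (3/280)*(-22) = -4/23 - 33/140 = -1319/3220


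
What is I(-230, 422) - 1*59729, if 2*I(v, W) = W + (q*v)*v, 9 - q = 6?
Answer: 19832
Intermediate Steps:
q = 3 (q = 9 - 1*6 = 9 - 6 = 3)
I(v, W) = W/2 + 3*v²/2 (I(v, W) = (W + (3*v)*v)/2 = (W + 3*v²)/2 = W/2 + 3*v²/2)
I(-230, 422) - 1*59729 = ((½)*422 + (3/2)*(-230)²) - 1*59729 = (211 + (3/2)*52900) - 59729 = (211 + 79350) - 59729 = 79561 - 59729 = 19832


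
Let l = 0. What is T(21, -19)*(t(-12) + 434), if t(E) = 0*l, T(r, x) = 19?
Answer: 8246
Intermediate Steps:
t(E) = 0 (t(E) = 0*0 = 0)
T(21, -19)*(t(-12) + 434) = 19*(0 + 434) = 19*434 = 8246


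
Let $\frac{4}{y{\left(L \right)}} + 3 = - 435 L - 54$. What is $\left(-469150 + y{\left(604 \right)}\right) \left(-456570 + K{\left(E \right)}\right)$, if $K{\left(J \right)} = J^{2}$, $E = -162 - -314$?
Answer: $\frac{53442548740932164}{262797} \approx 2.0336 \cdot 10^{11}$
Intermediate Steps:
$y{\left(L \right)} = \frac{4}{-57 - 435 L}$ ($y{\left(L \right)} = \frac{4}{-3 - \left(54 + 435 L\right)} = \frac{4}{-57 - 435 L}$)
$E = 152$ ($E = -162 + 314 = 152$)
$\left(-469150 + y{\left(604 \right)}\right) \left(-456570 + K{\left(E \right)}\right) = \left(-469150 - \frac{4}{57 + 435 \cdot 604}\right) \left(-456570 + 152^{2}\right) = \left(-469150 - \frac{4}{57 + 262740}\right) \left(-456570 + 23104\right) = \left(-469150 - \frac{4}{262797}\right) \left(-433466\right) = \left(- \frac{123291212554}{262797}\right) \left(-433466\right) = \frac{53442548740932164}{262797}$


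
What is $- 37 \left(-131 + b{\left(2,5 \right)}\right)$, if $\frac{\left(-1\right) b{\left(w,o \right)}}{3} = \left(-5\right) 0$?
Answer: $4847$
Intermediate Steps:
$b{\left(w,o \right)} = 0$ ($b{\left(w,o \right)} = - 3 \left(\left(-5\right) 0\right) = \left(-3\right) 0 = 0$)
$- 37 \left(-131 + b{\left(2,5 \right)}\right) = - 37 \left(-131 + 0\right) = \left(-37\right) \left(-131\right) = 4847$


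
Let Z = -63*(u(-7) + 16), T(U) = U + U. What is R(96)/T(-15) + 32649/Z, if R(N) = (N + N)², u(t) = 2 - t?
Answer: -656003/525 ≈ -1249.5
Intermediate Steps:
T(U) = 2*U
R(N) = 4*N² (R(N) = (2*N)² = 4*N²)
Z = -1575 (Z = -63*((2 - 1*(-7)) + 16) = -63*((2 + 7) + 16) = -63*(9 + 16) = -63*25 = -1575)
R(96)/T(-15) + 32649/Z = (4*96²)/((2*(-15))) + 32649/(-1575) = (4*9216)/(-30) + 32649*(-1/1575) = 36864*(-1/30) - 10883/525 = -6144/5 - 10883/525 = -656003/525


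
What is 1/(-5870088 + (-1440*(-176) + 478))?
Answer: -1/5616170 ≈ -1.7806e-7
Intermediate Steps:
1/(-5870088 + (-1440*(-176) + 478)) = 1/(-5870088 + (253440 + 478)) = 1/(-5870088 + 253918) = 1/(-5616170) = -1/5616170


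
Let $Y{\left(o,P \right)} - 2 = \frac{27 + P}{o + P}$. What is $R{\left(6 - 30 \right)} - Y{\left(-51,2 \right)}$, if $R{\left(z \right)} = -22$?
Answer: $- \frac{1147}{49} \approx -23.408$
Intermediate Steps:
$Y{\left(o,P \right)} = 2 + \frac{27 + P}{P + o}$ ($Y{\left(o,P \right)} = 2 + \frac{27 + P}{o + P} = 2 + \frac{27 + P}{P + o}$)
$R{\left(6 - 30 \right)} - Y{\left(-51,2 \right)} = -22 - \frac{27 + 2 \left(-51\right) + 3 \cdot 2}{2 - 51} = -22 - \frac{27 - 102 + 6}{-49} = -22 - \left(- \frac{1}{49}\right) \left(-69\right) = -22 - \frac{69}{49} = - \frac{1147}{49}$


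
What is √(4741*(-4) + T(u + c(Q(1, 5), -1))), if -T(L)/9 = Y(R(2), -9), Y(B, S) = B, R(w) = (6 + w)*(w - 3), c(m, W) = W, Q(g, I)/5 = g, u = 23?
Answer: 2*I*√4723 ≈ 137.45*I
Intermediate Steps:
Q(g, I) = 5*g
R(w) = (-3 + w)*(6 + w) (R(w) = (6 + w)*(-3 + w) = (-3 + w)*(6 + w))
T(L) = 72 (T(L) = -9*(-18 + 2² + 3*2) = -9*(-18 + 4 + 6) = -9*(-8) = 72)
√(4741*(-4) + T(u + c(Q(1, 5), -1))) = √(4741*(-4) + 72) = √(-18964 + 72) = √(-18892) = 2*I*√4723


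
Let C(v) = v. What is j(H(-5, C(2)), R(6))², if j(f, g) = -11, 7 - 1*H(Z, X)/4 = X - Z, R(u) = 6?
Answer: 121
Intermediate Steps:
H(Z, X) = 28 - 4*X + 4*Z (H(Z, X) = 28 - 4*(X - Z) = 28 + (-4*X + 4*Z) = 28 - 4*X + 4*Z)
j(H(-5, C(2)), R(6))² = (-11)² = 121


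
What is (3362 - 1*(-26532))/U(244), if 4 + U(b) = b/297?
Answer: -4439259/472 ≈ -9405.2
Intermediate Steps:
U(b) = -4 + b/297
(3362 - 1*(-26532))/U(244) = (3362 - 1*(-26532))/(-4 + (1/297)*244) = (3362 + 26532)/(-4 + 244/297) = 29894/(-944/297) = 29894*(-297/944) = -4439259/472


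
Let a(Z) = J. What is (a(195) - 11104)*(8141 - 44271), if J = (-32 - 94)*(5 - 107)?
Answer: -63155240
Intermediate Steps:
J = 12852 (J = -126*(-102) = 12852)
a(Z) = 12852
(a(195) - 11104)*(8141 - 44271) = (12852 - 11104)*(8141 - 44271) = 1748*(-36130) = -63155240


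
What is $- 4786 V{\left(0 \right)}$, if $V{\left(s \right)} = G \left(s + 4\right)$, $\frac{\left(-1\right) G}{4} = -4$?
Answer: $-306304$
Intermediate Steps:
$G = 16$ ($G = \left(-4\right) \left(-4\right) = 16$)
$V{\left(s \right)} = 64 + 16 s$ ($V{\left(s \right)} = 16 \left(s + 4\right) = 16 \left(4 + s\right) = 64 + 16 s$)
$- 4786 V{\left(0 \right)} = - 4786 \left(64 + 16 \cdot 0\right) = - 4786 \left(64 + 0\right) = \left(-4786\right) 64 = -306304$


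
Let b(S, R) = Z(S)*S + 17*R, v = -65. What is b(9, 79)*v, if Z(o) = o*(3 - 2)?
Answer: -92560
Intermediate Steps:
Z(o) = o (Z(o) = o*1 = o)
b(S, R) = S² + 17*R (b(S, R) = S*S + 17*R = S² + 17*R)
b(9, 79)*v = (9² + 17*79)*(-65) = (81 + 1343)*(-65) = 1424*(-65) = -92560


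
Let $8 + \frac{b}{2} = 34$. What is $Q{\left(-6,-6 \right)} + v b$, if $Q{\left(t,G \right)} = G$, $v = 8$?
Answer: $410$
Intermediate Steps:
$b = 52$ ($b = -16 + 2 \cdot 34 = -16 + 68 = 52$)
$Q{\left(-6,-6 \right)} + v b = -6 + 8 \cdot 52 = -6 + 416 = 410$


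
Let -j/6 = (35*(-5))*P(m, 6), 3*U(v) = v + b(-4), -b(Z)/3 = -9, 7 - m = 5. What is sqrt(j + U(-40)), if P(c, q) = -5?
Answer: I*sqrt(47289)/3 ≈ 72.487*I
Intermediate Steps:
m = 2 (m = 7 - 1*5 = 7 - 5 = 2)
b(Z) = 27 (b(Z) = -3*(-9) = 27)
U(v) = 9 + v/3 (U(v) = (v + 27)/3 = (27 + v)/3 = 9 + v/3)
j = -5250 (j = -6*35*(-5)*(-5) = -(-1050)*(-5) = -6*875 = -5250)
sqrt(j + U(-40)) = sqrt(-5250 + (9 + (1/3)*(-40))) = sqrt(-5250 + (9 - 40/3)) = sqrt(-5250 - 13/3) = sqrt(-15763/3) = I*sqrt(47289)/3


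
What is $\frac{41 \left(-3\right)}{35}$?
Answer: $- \frac{123}{35} \approx -3.5143$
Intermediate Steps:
$\frac{41 \left(-3\right)}{35} = \left(-123\right) \frac{1}{35} = - \frac{123}{35}$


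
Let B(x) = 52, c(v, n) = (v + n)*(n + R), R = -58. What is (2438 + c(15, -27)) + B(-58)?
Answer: 3510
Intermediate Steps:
c(v, n) = (-58 + n)*(n + v) (c(v, n) = (v + n)*(n - 58) = (n + v)*(-58 + n) = (-58 + n)*(n + v))
(2438 + c(15, -27)) + B(-58) = (2438 + ((-27)**2 - 58*(-27) - 58*15 - 27*15)) + 52 = (2438 + (729 + 1566 - 870 - 405)) + 52 = (2438 + 1020) + 52 = 3458 + 52 = 3510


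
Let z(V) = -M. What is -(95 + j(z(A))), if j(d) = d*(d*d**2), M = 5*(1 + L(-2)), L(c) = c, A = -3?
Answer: -720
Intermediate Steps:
M = -5 (M = 5*(1 - 2) = 5*(-1) = -5)
z(V) = 5 (z(V) = -1*(-5) = 5)
j(d) = d**4 (j(d) = d*d**3 = d**4)
-(95 + j(z(A))) = -(95 + 5**4) = -(95 + 625) = -1*720 = -720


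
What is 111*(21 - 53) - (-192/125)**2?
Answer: -55536864/15625 ≈ -3554.4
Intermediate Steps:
111*(21 - 53) - (-192/125)**2 = 111*(-32) - (-192*1/125)**2 = -3552 - (-192/125)**2 = -3552 - 1*36864/15625 = -3552 - 36864/15625 = -55536864/15625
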